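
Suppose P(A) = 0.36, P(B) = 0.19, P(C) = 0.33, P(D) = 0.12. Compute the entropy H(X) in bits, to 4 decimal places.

1.8807 bits

H = −Σ pᵢ log₂ pᵢ.
−0.36·log₂(0.36) = 0.5306
−0.19·log₂(0.19) = 0.4552
−0.33·log₂(0.33) = 0.5278
−0.12·log₂(0.12) = 0.3671
Sum ≈ 1.8807 → 1.8807 bits.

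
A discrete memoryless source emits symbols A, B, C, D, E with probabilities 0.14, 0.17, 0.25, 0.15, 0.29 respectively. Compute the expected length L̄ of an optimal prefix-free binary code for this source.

2.29 bits/symbol

Repeatedly combine the two least-probable nodes; the expected code length is the sum of the merged weights.
merge 7/50 + 3/20 → 29/100
merge 17/100 + 1/4 → 21/50
merge 29/100 + 29/100 → 29/50
merge 21/50 + 29/50 → 1
L = 29/100 + 21/50 + 29/50 + 1 = 229/100 = 2.29 bits/symbol.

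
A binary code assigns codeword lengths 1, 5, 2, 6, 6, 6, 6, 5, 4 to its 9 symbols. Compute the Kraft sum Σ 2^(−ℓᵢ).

With common denominator 2^6 = 64: Σ 2^(−ℓᵢ) = 32/64 + 2/64 + 16/64 + 1/64 + 1/64 + 1/64 + 1/64 + 2/64 + 4/64 = 60/64 = 0.9375.

0.9375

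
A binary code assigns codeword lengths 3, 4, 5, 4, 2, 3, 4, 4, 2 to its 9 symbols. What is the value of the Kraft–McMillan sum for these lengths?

1.03125

With common denominator 2^5 = 32: Σ 2^(−ℓᵢ) = 4/32 + 2/32 + 1/32 + 2/32 + 8/32 + 4/32 + 2/32 + 2/32 + 8/32 = 33/32 = 1.03125.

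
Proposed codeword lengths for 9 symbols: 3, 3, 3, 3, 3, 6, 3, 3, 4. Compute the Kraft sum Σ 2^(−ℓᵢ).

0.953125

With common denominator 2^6 = 64: Σ 2^(−ℓᵢ) = 8/64 + 8/64 + 8/64 + 8/64 + 8/64 + 1/64 + 8/64 + 8/64 + 4/64 = 61/64 = 0.953125.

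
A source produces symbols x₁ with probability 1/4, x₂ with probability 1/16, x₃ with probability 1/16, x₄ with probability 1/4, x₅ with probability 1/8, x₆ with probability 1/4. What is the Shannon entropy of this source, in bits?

2.375 bits

Each probability is a power of 1/2, so log₂(1/p) is an integer.
H = Σ p·log₂(1/p) = 1/4·2 + 1/16·4 + 1/16·4 + 1/4·2 + 1/8·3 + 1/4·2 = 2.375 bits.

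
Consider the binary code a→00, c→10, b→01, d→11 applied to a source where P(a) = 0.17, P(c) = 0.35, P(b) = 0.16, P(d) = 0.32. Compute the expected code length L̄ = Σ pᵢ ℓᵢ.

2 bits/symbol

L̄ = Σ pᵢ·ℓᵢ = 0.17·2 + 0.35·2 + 0.16·2 + 0.32·2 = 2 bits/symbol.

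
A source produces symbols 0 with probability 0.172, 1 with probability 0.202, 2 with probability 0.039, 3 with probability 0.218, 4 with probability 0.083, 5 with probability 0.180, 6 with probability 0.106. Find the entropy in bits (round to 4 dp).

H = −Σ pᵢ log₂ pᵢ.
−0.172·log₂(0.172) = 0.4368
−0.202·log₂(0.202) = 0.4661
−0.039·log₂(0.039) = 0.1825
−0.218·log₂(0.218) = 0.4791
−0.083·log₂(0.083) = 0.2980
−0.180·log₂(0.180) = 0.4453
−0.106·log₂(0.106) = 0.3432
Sum ≈ 2.6511 → 2.6511 bits.

2.6511 bits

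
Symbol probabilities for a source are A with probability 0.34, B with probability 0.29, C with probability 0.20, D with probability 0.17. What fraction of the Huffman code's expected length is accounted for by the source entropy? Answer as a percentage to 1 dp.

97.3%

Entropy H = −Σ p log₂ p ≈ 1.9461 bits.
Huffman merges: 17/100+1/5→37/100; 29/100+17/50→63/100; 37/100+63/100→1. L = 2 ≈ 2.0000.
Efficiency = H/L = 1.9461/2.0000 = 97.3%.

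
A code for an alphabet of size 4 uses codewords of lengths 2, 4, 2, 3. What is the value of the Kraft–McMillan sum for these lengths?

0.6875

With common denominator 2^4 = 16: Σ 2^(−ℓᵢ) = 4/16 + 1/16 + 4/16 + 2/16 = 11/16 = 0.6875.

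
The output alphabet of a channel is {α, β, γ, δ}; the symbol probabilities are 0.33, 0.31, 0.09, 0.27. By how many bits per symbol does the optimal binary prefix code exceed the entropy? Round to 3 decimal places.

0.126 bits

Entropy H = −Σ p log₂ p ≈ 1.8743 bits.
Huffman merges: 9/100+27/100→9/25; 31/100+33/100→16/25; 9/25+16/25→1. L = 2 ≈ 2.0000.
L − H = 2.0000 − 1.8743 = 0.126 bits.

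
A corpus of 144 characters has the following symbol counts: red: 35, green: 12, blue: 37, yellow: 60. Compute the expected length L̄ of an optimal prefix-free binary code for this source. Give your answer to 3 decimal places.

Probabilities are the counts divided by 144.
Repeatedly combine the two least-probable nodes; the expected code length is the sum of the merged weights.
merge 1/12 + 35/144 → 47/144
merge 37/144 + 47/144 → 7/12
merge 5/12 + 7/12 → 1
L = 47/144 + 7/12 + 1 = 275/144 ≈ 1.910 bits/symbol.

1.910 bits/symbol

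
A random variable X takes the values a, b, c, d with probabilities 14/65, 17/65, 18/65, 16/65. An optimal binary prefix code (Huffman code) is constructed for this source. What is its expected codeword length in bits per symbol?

Repeatedly combine the two least-probable nodes; the expected code length is the sum of the merged weights.
merge 14/65 + 16/65 → 6/13
merge 17/65 + 18/65 → 7/13
merge 6/13 + 7/13 → 1
L = 6/13 + 7/13 + 1 = 2 bits/symbol.

2 bits/symbol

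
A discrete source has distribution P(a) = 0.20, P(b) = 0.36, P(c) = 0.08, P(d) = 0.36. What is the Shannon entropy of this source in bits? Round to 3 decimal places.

H = −Σ pᵢ log₂ pᵢ.
−0.20·log₂(0.20) = 0.4644
−0.36·log₂(0.36) = 0.5306
−0.08·log₂(0.08) = 0.2915
−0.36·log₂(0.36) = 0.5306
Sum ≈ 1.8171 → 1.817 bits.

1.817 bits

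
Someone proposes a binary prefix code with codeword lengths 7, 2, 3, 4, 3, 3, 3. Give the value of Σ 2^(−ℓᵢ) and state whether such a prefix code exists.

With common denominator 2^7 = 128: Σ 2^(−ℓᵢ) = 1/128 + 32/128 + 16/128 + 8/128 + 16/128 + 16/128 + 16/128 = 105/128 = 0.8203125.
Kraft's inequality requires Σ ≤ 1; here Σ = 0.8203125 ≤ 1, so such a prefix code exists.

0.8203125; yes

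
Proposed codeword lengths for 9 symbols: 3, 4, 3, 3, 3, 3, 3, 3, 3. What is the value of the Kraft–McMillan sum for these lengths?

1.0625

With common denominator 2^4 = 16: Σ 2^(−ℓᵢ) = 2/16 + 1/16 + 2/16 + 2/16 + 2/16 + 2/16 + 2/16 + 2/16 + 2/16 = 17/16 = 1.0625.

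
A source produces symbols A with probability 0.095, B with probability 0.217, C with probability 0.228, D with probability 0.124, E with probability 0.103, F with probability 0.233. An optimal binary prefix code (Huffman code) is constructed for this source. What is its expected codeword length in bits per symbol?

Repeatedly combine the two least-probable nodes; the expected code length is the sum of the merged weights.
merge 19/200 + 103/1000 → 99/500
merge 31/250 + 99/500 → 161/500
merge 217/1000 + 57/250 → 89/200
merge 233/1000 + 161/500 → 111/200
merge 89/200 + 111/200 → 1
L = 99/500 + 161/500 + 89/200 + 111/200 + 1 = 63/25 = 2.52 bits/symbol.

2.52 bits/symbol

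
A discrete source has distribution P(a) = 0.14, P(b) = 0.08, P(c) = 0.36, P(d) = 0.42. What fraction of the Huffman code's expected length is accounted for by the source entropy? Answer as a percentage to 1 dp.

Entropy H = −Σ p log₂ p ≈ 1.7449 bits.
Huffman merges: 2/25+7/50→11/50; 11/50+9/25→29/50; 21/50+29/50→1. L = 9/5 ≈ 1.8000.
Efficiency = H/L = 1.7449/1.8000 = 96.9%.

96.9%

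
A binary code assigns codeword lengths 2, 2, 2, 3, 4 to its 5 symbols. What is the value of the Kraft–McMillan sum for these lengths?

0.9375

With common denominator 2^4 = 16: Σ 2^(−ℓᵢ) = 4/16 + 4/16 + 4/16 + 2/16 + 1/16 = 15/16 = 0.9375.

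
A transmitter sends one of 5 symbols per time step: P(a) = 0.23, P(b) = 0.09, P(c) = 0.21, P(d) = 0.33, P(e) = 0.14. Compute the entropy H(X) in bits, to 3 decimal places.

H = −Σ pᵢ log₂ pᵢ.
−0.23·log₂(0.23) = 0.4877
−0.09·log₂(0.09) = 0.3127
−0.21·log₂(0.21) = 0.4728
−0.33·log₂(0.33) = 0.5278
−0.14·log₂(0.14) = 0.3971
Sum ≈ 2.1981 → 2.198 bits.

2.198 bits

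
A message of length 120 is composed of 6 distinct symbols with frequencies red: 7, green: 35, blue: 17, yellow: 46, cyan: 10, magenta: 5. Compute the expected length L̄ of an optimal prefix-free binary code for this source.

Probabilities are the counts divided by 120.
Repeatedly combine the two least-probable nodes; the expected code length is the sum of the merged weights.
merge 1/24 + 7/120 → 1/10
merge 1/12 + 1/10 → 11/60
merge 17/120 + 11/60 → 13/40
merge 7/24 + 13/40 → 37/60
merge 23/60 + 37/60 → 1
L = 1/10 + 11/60 + 13/40 + 37/60 + 1 = 89/40 = 2.225 bits/symbol.

2.225 bits/symbol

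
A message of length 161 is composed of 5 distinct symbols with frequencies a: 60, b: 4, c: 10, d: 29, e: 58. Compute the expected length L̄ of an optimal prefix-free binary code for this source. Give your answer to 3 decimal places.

Probabilities are the counts divided by 161.
Repeatedly combine the two least-probable nodes; the expected code length is the sum of the merged weights.
merge 4/161 + 10/161 → 2/23
merge 2/23 + 29/161 → 43/161
merge 43/161 + 58/161 → 101/161
merge 60/161 + 101/161 → 1
L = 2/23 + 43/161 + 101/161 + 1 = 319/161 ≈ 1.981 bits/symbol.

1.981 bits/symbol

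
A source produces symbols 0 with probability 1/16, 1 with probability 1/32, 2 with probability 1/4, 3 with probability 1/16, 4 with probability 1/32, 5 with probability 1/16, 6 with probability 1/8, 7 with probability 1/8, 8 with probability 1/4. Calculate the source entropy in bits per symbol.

Each probability is a power of 1/2, so log₂(1/p) is an integer.
H = Σ p·log₂(1/p) = 1/16·4 + 1/32·5 + 1/4·2 + 1/16·4 + 1/32·5 + 1/16·4 + 1/8·3 + 1/8·3 + 1/4·2 = 2.8125 bits.

2.8125 bits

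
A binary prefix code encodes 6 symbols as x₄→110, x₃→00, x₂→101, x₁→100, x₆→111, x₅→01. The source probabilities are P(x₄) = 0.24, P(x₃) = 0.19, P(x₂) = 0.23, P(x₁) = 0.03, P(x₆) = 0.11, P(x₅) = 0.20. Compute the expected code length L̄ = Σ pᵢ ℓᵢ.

2.61 bits/symbol

L̄ = Σ pᵢ·ℓᵢ = 0.24·3 + 0.19·2 + 0.23·3 + 0.03·3 + 0.11·3 + 0.20·2 = 2.61 bits/symbol.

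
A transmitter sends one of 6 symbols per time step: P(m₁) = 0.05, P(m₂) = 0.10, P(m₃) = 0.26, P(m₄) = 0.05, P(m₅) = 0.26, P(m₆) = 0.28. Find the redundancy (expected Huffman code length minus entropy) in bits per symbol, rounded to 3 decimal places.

0.011 bits

Entropy H = −Σ p log₂ p ≈ 2.2892 bits.
Huffman merges: 1/20+1/20→1/10; 1/10+1/10→1/5; 1/5+13/50→23/50; 13/50+7/25→27/50; 23/50+27/50→1. L = 23/10 ≈ 2.3000.
L − H = 2.3000 − 2.2892 = 0.011 bits.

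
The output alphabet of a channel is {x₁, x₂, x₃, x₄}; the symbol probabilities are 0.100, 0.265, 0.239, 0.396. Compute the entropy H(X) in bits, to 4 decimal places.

1.8627 bits

H = −Σ pᵢ log₂ pᵢ.
−0.100·log₂(0.100) = 0.3322
−0.265·log₂(0.265) = 0.5077
−0.239·log₂(0.239) = 0.4935
−0.396·log₂(0.396) = 0.5292
Sum ≈ 1.8627 → 1.8627 bits.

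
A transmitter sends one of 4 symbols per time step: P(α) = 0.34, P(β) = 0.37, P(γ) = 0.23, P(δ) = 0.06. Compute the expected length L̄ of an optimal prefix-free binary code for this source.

1.92 bits/symbol

Repeatedly combine the two least-probable nodes; the expected code length is the sum of the merged weights.
merge 3/50 + 23/100 → 29/100
merge 29/100 + 17/50 → 63/100
merge 37/100 + 63/100 → 1
L = 29/100 + 63/100 + 1 = 48/25 = 1.92 bits/symbol.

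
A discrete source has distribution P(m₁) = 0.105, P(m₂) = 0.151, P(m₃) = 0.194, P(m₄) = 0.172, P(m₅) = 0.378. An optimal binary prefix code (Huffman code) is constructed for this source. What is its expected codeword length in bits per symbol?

2.244 bits/symbol

Repeatedly combine the two least-probable nodes; the expected code length is the sum of the merged weights.
merge 21/200 + 151/1000 → 32/125
merge 43/250 + 97/500 → 183/500
merge 32/125 + 183/500 → 311/500
merge 189/500 + 311/500 → 1
L = 32/125 + 183/500 + 311/500 + 1 = 561/250 = 2.244 bits/symbol.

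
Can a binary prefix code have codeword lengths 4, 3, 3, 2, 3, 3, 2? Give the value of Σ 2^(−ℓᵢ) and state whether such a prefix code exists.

1.0625; no

With common denominator 2^4 = 16: Σ 2^(−ℓᵢ) = 1/16 + 2/16 + 2/16 + 4/16 + 2/16 + 2/16 + 4/16 = 17/16 = 1.0625.
Kraft's inequality requires Σ ≤ 1; here Σ = 1.0625 > 1, so no such prefix code exists.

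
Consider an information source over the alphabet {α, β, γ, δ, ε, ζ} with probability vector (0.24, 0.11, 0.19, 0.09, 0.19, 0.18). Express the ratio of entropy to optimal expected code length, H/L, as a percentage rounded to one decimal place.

97.8%

Entropy H = −Σ p log₂ p ≈ 2.5128 bits.
Huffman merges: 9/100+11/100→1/5; 9/50+19/100→37/100; 19/100+1/5→39/100; 6/25+37/100→61/100; 39/100+61/100→1. L = 257/100 ≈ 2.5700.
Efficiency = H/L = 2.5128/2.5700 = 97.8%.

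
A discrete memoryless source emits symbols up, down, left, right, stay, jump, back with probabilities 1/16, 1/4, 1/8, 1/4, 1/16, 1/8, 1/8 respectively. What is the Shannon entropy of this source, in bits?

Each probability is a power of 1/2, so log₂(1/p) is an integer.
H = Σ p·log₂(1/p) = 1/16·4 + 1/4·2 + 1/8·3 + 1/4·2 + 1/16·4 + 1/8·3 + 1/8·3 = 2.625 bits.

2.625 bits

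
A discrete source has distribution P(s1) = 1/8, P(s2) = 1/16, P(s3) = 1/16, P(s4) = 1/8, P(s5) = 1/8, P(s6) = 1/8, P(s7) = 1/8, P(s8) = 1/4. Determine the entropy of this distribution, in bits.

Each probability is a power of 1/2, so log₂(1/p) is an integer.
H = Σ p·log₂(1/p) = 1/8·3 + 1/16·4 + 1/16·4 + 1/8·3 + 1/8·3 + 1/8·3 + 1/8·3 + 1/4·2 = 2.875 bits.

2.875 bits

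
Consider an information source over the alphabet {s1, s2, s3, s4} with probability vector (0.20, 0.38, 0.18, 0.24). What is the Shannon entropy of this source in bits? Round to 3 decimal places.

H = −Σ pᵢ log₂ pᵢ.
−0.20·log₂(0.20) = 0.4644
−0.38·log₂(0.38) = 0.5305
−0.18·log₂(0.18) = 0.4453
−0.24·log₂(0.24) = 0.4941
Sum ≈ 1.9343 → 1.934 bits.

1.934 bits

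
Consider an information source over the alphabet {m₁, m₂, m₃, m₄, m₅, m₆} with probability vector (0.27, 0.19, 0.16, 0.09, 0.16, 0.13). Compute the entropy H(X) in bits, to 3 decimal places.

2.507 bits

H = −Σ pᵢ log₂ pᵢ.
−0.27·log₂(0.27) = 0.5100
−0.19·log₂(0.19) = 0.4552
−0.16·log₂(0.16) = 0.4230
−0.09·log₂(0.09) = 0.3127
−0.16·log₂(0.16) = 0.4230
−0.13·log₂(0.13) = 0.3826
Sum ≈ 2.5066 → 2.507 bits.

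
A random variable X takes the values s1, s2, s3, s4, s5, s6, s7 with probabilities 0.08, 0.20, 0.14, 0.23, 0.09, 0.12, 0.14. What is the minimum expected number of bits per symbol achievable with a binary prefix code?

2.74 bits/symbol

Repeatedly combine the two least-probable nodes; the expected code length is the sum of the merged weights.
merge 2/25 + 9/100 → 17/100
merge 3/25 + 7/50 → 13/50
merge 7/50 + 17/100 → 31/100
merge 1/5 + 23/100 → 43/100
merge 13/50 + 31/100 → 57/100
merge 43/100 + 57/100 → 1
L = 17/100 + 13/50 + 31/100 + 43/100 + 57/100 + 1 = 137/50 = 2.74 bits/symbol.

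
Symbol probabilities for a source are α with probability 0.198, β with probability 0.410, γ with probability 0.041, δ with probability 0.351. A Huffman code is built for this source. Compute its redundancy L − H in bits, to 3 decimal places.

0.120 bits

Entropy H = −Σ p log₂ p ≈ 1.7091 bits.
Huffman merges: 41/1000+99/500→239/1000; 239/1000+351/1000→59/100; 41/100+59/100→1. L = 1829/1000 ≈ 1.8290.
L − H = 1.8290 − 1.7091 = 0.120 bits.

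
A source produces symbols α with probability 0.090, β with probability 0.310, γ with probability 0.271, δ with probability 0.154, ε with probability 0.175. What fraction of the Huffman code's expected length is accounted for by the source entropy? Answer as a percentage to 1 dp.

Entropy H = −Σ p log₂ p ≈ 2.2026 bits.
Huffman merges: 9/100+77/500→61/250; 7/40+61/250→419/1000; 271/1000+31/100→581/1000; 419/1000+581/1000→1. L = 561/250 ≈ 2.2440.
Efficiency = H/L = 2.2026/2.2440 = 98.2%.

98.2%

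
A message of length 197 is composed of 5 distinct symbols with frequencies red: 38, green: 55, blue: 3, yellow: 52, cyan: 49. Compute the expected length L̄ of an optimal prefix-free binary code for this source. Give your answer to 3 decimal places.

2.208 bits/symbol

Probabilities are the counts divided by 197.
Repeatedly combine the two least-probable nodes; the expected code length is the sum of the merged weights.
merge 3/197 + 38/197 → 41/197
merge 41/197 + 49/197 → 90/197
merge 52/197 + 55/197 → 107/197
merge 90/197 + 107/197 → 1
L = 41/197 + 90/197 + 107/197 + 1 = 435/197 ≈ 2.208 bits/symbol.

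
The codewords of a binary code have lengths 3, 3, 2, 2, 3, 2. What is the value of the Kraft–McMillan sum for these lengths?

1.125

With common denominator 2^3 = 8: Σ 2^(−ℓᵢ) = 1/8 + 1/8 + 2/8 + 2/8 + 1/8 + 2/8 = 9/8 = 1.125.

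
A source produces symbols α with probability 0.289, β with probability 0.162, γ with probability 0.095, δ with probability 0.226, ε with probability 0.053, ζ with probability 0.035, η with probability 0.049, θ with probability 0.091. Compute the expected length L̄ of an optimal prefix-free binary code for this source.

Repeatedly combine the two least-probable nodes; the expected code length is the sum of the merged weights.
merge 7/200 + 49/1000 → 21/250
merge 53/1000 + 21/250 → 137/1000
merge 91/1000 + 19/200 → 93/500
merge 137/1000 + 81/500 → 299/1000
merge 93/500 + 113/500 → 103/250
merge 289/1000 + 299/1000 → 147/250
merge 103/250 + 147/250 → 1
L = 21/250 + 137/1000 + 93/500 + 299/1000 + 103/250 + 147/250 + 1 = 1353/500 = 2.706 bits/symbol.

2.706 bits/symbol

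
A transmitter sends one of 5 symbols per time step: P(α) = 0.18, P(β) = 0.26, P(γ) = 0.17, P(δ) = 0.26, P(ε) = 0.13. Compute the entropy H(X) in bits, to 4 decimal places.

2.2731 bits

H = −Σ pᵢ log₂ pᵢ.
−0.18·log₂(0.18) = 0.4453
−0.26·log₂(0.26) = 0.5053
−0.17·log₂(0.17) = 0.4346
−0.26·log₂(0.26) = 0.5053
−0.13·log₂(0.13) = 0.3826
Sum ≈ 2.2731 → 2.2731 bits.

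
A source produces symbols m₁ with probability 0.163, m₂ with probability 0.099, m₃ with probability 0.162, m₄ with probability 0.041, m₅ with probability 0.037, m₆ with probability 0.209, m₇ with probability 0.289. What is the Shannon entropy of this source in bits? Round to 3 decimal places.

H = −Σ pᵢ log₂ pᵢ.
−0.163·log₂(0.163) = 0.4266
−0.099·log₂(0.099) = 0.3303
−0.162·log₂(0.162) = 0.4254
−0.041·log₂(0.041) = 0.1889
−0.037·log₂(0.037) = 0.1760
−0.209·log₂(0.209) = 0.4720
−0.289·log₂(0.289) = 0.5176
Sum ≈ 2.5368 → 2.537 bits.

2.537 bits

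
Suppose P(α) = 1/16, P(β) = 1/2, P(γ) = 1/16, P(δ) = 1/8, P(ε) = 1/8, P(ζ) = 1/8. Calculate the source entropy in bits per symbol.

Each probability is a power of 1/2, so log₂(1/p) is an integer.
H = Σ p·log₂(1/p) = 1/16·4 + 1/2·1 + 1/16·4 + 1/8·3 + 1/8·3 + 1/8·3 = 2.125 bits.

2.125 bits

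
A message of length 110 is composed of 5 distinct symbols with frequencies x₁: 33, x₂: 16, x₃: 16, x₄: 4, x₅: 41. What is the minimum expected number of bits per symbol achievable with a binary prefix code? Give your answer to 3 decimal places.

2.136 bits/symbol

Probabilities are the counts divided by 110.
Repeatedly combine the two least-probable nodes; the expected code length is the sum of the merged weights.
merge 2/55 + 8/55 → 2/11
merge 8/55 + 2/11 → 18/55
merge 3/10 + 18/55 → 69/110
merge 41/110 + 69/110 → 1
L = 2/11 + 18/55 + 69/110 + 1 = 47/22 ≈ 2.136 bits/symbol.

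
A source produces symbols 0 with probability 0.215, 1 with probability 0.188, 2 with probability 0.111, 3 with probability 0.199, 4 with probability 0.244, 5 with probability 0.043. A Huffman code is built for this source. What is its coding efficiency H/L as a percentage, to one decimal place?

97.7%

Entropy H = −Σ p log₂ p ≈ 2.4374 bits.
Huffman merges: 43/1000+111/1000→77/500; 77/500+47/250→171/500; 199/1000+43/200→207/500; 61/250+171/500→293/500; 207/500+293/500→1. L = 312/125 ≈ 2.4960.
Efficiency = H/L = 2.4374/2.4960 = 97.7%.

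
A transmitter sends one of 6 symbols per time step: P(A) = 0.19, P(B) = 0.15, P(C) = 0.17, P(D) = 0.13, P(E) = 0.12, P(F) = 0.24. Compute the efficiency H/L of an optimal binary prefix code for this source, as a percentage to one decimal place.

99.0%

Entropy H = −Σ p log₂ p ≈ 2.5442 bits.
Huffman merges: 3/25+13/100→1/4; 3/20+17/100→8/25; 19/100+6/25→43/100; 1/4+8/25→57/100; 43/100+57/100→1. L = 257/100 ≈ 2.5700.
Efficiency = H/L = 2.5442/2.5700 = 99.0%.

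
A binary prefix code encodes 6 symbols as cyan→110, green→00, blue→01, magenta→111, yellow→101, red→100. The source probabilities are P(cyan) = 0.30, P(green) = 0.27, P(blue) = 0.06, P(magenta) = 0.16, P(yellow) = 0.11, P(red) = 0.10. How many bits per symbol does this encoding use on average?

2.67 bits/symbol

L̄ = Σ pᵢ·ℓᵢ = 0.30·3 + 0.27·2 + 0.06·2 + 0.16·3 + 0.11·3 + 0.10·3 = 2.67 bits/symbol.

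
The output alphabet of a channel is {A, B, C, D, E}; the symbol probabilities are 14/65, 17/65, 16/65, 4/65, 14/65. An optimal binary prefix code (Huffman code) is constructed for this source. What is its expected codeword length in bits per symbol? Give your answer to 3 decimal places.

Repeatedly combine the two least-probable nodes; the expected code length is the sum of the merged weights.
merge 4/65 + 14/65 → 18/65
merge 14/65 + 16/65 → 6/13
merge 17/65 + 18/65 → 7/13
merge 6/13 + 7/13 → 1
L = 18/65 + 6/13 + 7/13 + 1 = 148/65 ≈ 2.277 bits/symbol.

2.277 bits/symbol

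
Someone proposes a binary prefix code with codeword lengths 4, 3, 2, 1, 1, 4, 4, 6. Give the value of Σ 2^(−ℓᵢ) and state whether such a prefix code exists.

With common denominator 2^6 = 64: Σ 2^(−ℓᵢ) = 4/64 + 8/64 + 16/64 + 32/64 + 32/64 + 4/64 + 4/64 + 1/64 = 101/64 = 1.578125.
Kraft's inequality requires Σ ≤ 1; here Σ = 1.578125 > 1, so no such prefix code exists.

1.578125; no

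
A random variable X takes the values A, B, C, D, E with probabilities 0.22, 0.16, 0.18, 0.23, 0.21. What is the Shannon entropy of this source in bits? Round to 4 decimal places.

H = −Σ pᵢ log₂ pᵢ.
−0.22·log₂(0.22) = 0.4806
−0.16·log₂(0.16) = 0.4230
−0.18·log₂(0.18) = 0.4453
−0.23·log₂(0.23) = 0.4877
−0.21·log₂(0.21) = 0.4728
Sum ≈ 2.3094 → 2.3094 bits.

2.3094 bits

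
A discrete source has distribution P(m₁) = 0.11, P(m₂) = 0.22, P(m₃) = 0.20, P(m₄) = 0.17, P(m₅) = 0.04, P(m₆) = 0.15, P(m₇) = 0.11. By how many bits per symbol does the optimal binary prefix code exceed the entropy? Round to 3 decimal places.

Entropy H = −Σ p log₂ p ≈ 2.6764 bits.
Huffman merges: 1/25+11/100→3/20; 11/100+3/20→13/50; 3/20+17/100→8/25; 1/5+11/50→21/50; 13/50+8/25→29/50; 21/50+29/50→1. L = 273/100 ≈ 2.7300.
L − H = 2.7300 − 2.6764 = 0.054 bits.

0.054 bits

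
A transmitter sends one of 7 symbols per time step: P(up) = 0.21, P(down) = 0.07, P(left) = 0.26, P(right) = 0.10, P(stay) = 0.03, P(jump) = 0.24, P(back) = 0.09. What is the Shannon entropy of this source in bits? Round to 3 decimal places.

H = −Σ pᵢ log₂ pᵢ.
−0.21·log₂(0.21) = 0.4728
−0.07·log₂(0.07) = 0.2686
−0.26·log₂(0.26) = 0.5053
−0.10·log₂(0.10) = 0.3322
−0.03·log₂(0.03) = 0.1518
−0.24·log₂(0.24) = 0.4941
−0.09·log₂(0.09) = 0.3127
Sum ≈ 2.5374 → 2.537 bits.

2.537 bits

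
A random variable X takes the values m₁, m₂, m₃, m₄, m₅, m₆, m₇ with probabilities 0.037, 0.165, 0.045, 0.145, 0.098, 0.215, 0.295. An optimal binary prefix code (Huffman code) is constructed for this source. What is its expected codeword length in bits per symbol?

Repeatedly combine the two least-probable nodes; the expected code length is the sum of the merged weights.
merge 37/1000 + 9/200 → 41/500
merge 41/500 + 49/500 → 9/50
merge 29/200 + 33/200 → 31/100
merge 9/50 + 43/200 → 79/200
merge 59/200 + 31/100 → 121/200
merge 79/200 + 121/200 → 1
L = 41/500 + 9/50 + 31/100 + 79/200 + 121/200 + 1 = 643/250 = 2.572 bits/symbol.

2.572 bits/symbol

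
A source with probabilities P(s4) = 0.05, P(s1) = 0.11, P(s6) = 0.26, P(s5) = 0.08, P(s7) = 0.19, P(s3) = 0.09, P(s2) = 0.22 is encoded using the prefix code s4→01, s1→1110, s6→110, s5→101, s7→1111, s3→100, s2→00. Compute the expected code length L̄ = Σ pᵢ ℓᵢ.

L̄ = Σ pᵢ·ℓᵢ = 0.05·2 + 0.11·4 + 0.26·3 + 0.08·3 + 0.19·4 + 0.09·3 + 0.22·2 = 3.03 bits/symbol.

3.03 bits/symbol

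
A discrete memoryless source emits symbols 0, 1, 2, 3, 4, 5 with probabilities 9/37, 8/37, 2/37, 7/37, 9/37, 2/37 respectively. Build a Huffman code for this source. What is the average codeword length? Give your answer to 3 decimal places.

2.405 bits/symbol

Repeatedly combine the two least-probable nodes; the expected code length is the sum of the merged weights.
merge 2/37 + 2/37 → 4/37
merge 4/37 + 7/37 → 11/37
merge 8/37 + 9/37 → 17/37
merge 9/37 + 11/37 → 20/37
merge 17/37 + 20/37 → 1
L = 4/37 + 11/37 + 17/37 + 20/37 + 1 = 89/37 ≈ 2.405 bits/symbol.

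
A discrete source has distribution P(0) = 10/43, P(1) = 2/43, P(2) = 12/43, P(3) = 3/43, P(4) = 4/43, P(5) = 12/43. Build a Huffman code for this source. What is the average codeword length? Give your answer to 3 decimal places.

Repeatedly combine the two least-probable nodes; the expected code length is the sum of the merged weights.
merge 2/43 + 3/43 → 5/43
merge 4/43 + 5/43 → 9/43
merge 9/43 + 10/43 → 19/43
merge 12/43 + 12/43 → 24/43
merge 19/43 + 24/43 → 1
L = 5/43 + 9/43 + 19/43 + 24/43 + 1 = 100/43 ≈ 2.326 bits/symbol.

2.326 bits/symbol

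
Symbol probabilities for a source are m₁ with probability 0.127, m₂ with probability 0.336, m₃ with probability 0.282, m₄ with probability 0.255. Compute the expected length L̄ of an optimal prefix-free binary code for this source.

Repeatedly combine the two least-probable nodes; the expected code length is the sum of the merged weights.
merge 127/1000 + 51/200 → 191/500
merge 141/500 + 42/125 → 309/500
merge 191/500 + 309/500 → 1
L = 191/500 + 309/500 + 1 = 2 bits/symbol.

2 bits/symbol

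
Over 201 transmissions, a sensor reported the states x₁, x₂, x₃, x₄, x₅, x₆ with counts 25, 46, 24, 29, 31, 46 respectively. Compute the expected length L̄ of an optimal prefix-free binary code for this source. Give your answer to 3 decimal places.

2.542 bits/symbol

Probabilities are the counts divided by 201.
Repeatedly combine the two least-probable nodes; the expected code length is the sum of the merged weights.
merge 8/67 + 25/201 → 49/201
merge 29/201 + 31/201 → 20/67
merge 46/201 + 46/201 → 92/201
merge 49/201 + 20/67 → 109/201
merge 92/201 + 109/201 → 1
L = 49/201 + 20/67 + 92/201 + 109/201 + 1 = 511/201 ≈ 2.542 bits/symbol.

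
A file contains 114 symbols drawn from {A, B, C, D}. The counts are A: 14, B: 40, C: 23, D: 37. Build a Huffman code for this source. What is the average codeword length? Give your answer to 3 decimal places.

1.974 bits/symbol

Probabilities are the counts divided by 114.
Repeatedly combine the two least-probable nodes; the expected code length is the sum of the merged weights.
merge 7/57 + 23/114 → 37/114
merge 37/114 + 37/114 → 37/57
merge 20/57 + 37/57 → 1
L = 37/114 + 37/57 + 1 = 75/38 ≈ 1.974 bits/symbol.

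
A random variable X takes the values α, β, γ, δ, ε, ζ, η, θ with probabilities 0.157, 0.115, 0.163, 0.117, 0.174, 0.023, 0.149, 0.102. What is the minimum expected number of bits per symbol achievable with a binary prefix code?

2.951 bits/symbol

Repeatedly combine the two least-probable nodes; the expected code length is the sum of the merged weights.
merge 23/1000 + 51/500 → 1/8
merge 23/200 + 117/1000 → 29/125
merge 1/8 + 149/1000 → 137/500
merge 157/1000 + 163/1000 → 8/25
merge 87/500 + 29/125 → 203/500
merge 137/500 + 8/25 → 297/500
merge 203/500 + 297/500 → 1
L = 1/8 + 29/125 + 137/500 + 8/25 + 203/500 + 297/500 + 1 = 2951/1000 = 2.951 bits/symbol.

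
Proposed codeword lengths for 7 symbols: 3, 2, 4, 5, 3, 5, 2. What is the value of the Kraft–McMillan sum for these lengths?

0.875

With common denominator 2^5 = 32: Σ 2^(−ℓᵢ) = 4/32 + 8/32 + 2/32 + 1/32 + 4/32 + 1/32 + 8/32 = 28/32 = 0.875.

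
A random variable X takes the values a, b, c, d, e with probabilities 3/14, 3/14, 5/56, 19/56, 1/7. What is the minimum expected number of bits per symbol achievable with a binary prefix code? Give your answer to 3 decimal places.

Repeatedly combine the two least-probable nodes; the expected code length is the sum of the merged weights.
merge 5/56 + 1/7 → 13/56
merge 3/14 + 3/14 → 3/7
merge 13/56 + 19/56 → 4/7
merge 3/7 + 4/7 → 1
L = 13/56 + 3/7 + 4/7 + 1 = 125/56 ≈ 2.232 bits/symbol.

2.232 bits/symbol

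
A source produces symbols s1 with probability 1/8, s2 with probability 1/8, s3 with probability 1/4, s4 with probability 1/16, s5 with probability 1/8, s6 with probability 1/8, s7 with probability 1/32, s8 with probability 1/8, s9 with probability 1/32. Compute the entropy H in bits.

Each probability is a power of 1/2, so log₂(1/p) is an integer.
H = Σ p·log₂(1/p) = 1/8·3 + 1/8·3 + 1/4·2 + 1/16·4 + 1/8·3 + 1/8·3 + 1/32·5 + 1/8·3 + 1/32·5 = 2.9375 bits.

2.9375 bits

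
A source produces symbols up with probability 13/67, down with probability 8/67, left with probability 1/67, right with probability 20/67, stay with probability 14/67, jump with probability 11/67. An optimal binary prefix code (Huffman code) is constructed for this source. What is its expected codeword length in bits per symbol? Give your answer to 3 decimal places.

Repeatedly combine the two least-probable nodes; the expected code length is the sum of the merged weights.
merge 1/67 + 8/67 → 9/67
merge 9/67 + 11/67 → 20/67
merge 13/67 + 14/67 → 27/67
merge 20/67 + 20/67 → 40/67
merge 27/67 + 40/67 → 1
L = 9/67 + 20/67 + 27/67 + 40/67 + 1 = 163/67 ≈ 2.433 bits/symbol.

2.433 bits/symbol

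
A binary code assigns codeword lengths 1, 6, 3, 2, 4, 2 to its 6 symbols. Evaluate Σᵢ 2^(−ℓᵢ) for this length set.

With common denominator 2^6 = 64: Σ 2^(−ℓᵢ) = 32/64 + 1/64 + 8/64 + 16/64 + 4/64 + 16/64 = 77/64 = 1.203125.

1.203125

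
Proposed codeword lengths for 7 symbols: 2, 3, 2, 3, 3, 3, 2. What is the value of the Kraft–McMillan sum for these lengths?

With common denominator 2^3 = 8: Σ 2^(−ℓᵢ) = 2/8 + 1/8 + 2/8 + 1/8 + 1/8 + 1/8 + 2/8 = 10/8 = 1.25.

1.25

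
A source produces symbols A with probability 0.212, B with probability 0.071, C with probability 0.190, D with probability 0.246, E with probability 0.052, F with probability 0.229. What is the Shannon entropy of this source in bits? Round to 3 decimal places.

H = −Σ pᵢ log₂ pᵢ.
−0.212·log₂(0.212) = 0.4744
−0.071·log₂(0.071) = 0.2709
−0.190·log₂(0.190) = 0.4552
−0.246·log₂(0.246) = 0.4977
−0.052·log₂(0.052) = 0.2218
−0.229·log₂(0.229) = 0.4870
Sum ≈ 2.4071 → 2.407 bits.

2.407 bits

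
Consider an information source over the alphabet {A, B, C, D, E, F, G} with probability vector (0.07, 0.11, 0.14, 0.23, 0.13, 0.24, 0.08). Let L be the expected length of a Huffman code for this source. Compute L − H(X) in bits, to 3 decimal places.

Entropy H = −Σ p log₂ p ≈ 2.6719 bits.
Huffman merges: 7/100+2/25→3/20; 11/100+13/100→6/25; 7/50+3/20→29/100; 23/100+6/25→47/100; 6/25+29/100→53/100; 47/100+53/100→1. L = 67/25 ≈ 2.6800.
L − H = 2.6800 − 2.6719 = 0.008 bits.

0.008 bits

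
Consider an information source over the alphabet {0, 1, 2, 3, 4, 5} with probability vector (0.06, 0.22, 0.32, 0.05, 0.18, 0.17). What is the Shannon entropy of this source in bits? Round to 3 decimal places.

H = −Σ pᵢ log₂ pᵢ.
−0.06·log₂(0.06) = 0.2435
−0.22·log₂(0.22) = 0.4806
−0.32·log₂(0.32) = 0.5260
−0.05·log₂(0.05) = 0.2161
−0.18·log₂(0.18) = 0.4453
−0.17·log₂(0.17) = 0.4346
Sum ≈ 2.3461 → 2.346 bits.

2.346 bits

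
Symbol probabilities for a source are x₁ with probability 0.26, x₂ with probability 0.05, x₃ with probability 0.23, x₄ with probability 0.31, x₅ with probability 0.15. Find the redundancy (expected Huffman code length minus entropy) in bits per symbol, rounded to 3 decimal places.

0.057 bits

Entropy H = −Σ p log₂ p ≈ 2.1434 bits.
Huffman merges: 1/20+3/20→1/5; 1/5+23/100→43/100; 13/50+31/100→57/100; 43/100+57/100→1. L = 11/5 ≈ 2.2000.
L − H = 2.2000 − 2.1434 = 0.057 bits.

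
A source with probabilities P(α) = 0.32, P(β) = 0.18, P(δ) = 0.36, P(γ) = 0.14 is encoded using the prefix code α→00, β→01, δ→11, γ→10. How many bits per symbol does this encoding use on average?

L̄ = Σ pᵢ·ℓᵢ = 0.32·2 + 0.18·2 + 0.36·2 + 0.14·2 = 2 bits/symbol.

2 bits/symbol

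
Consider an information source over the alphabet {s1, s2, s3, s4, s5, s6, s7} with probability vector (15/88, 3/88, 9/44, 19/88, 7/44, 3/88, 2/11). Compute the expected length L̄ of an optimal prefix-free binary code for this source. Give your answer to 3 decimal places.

Repeatedly combine the two least-probable nodes; the expected code length is the sum of the merged weights.
merge 3/88 + 3/88 → 3/44
merge 3/44 + 7/44 → 5/22
merge 15/88 + 2/11 → 31/88
merge 9/44 + 19/88 → 37/88
merge 5/22 + 31/88 → 51/88
merge 37/88 + 51/88 → 1
L = 3/44 + 5/22 + 31/88 + 37/88 + 51/88 + 1 = 233/88 ≈ 2.648 bits/symbol.

2.648 bits/symbol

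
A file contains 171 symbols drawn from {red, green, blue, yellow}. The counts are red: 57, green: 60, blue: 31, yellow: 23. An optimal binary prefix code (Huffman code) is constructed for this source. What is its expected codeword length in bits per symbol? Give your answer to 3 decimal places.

Probabilities are the counts divided by 171.
Repeatedly combine the two least-probable nodes; the expected code length is the sum of the merged weights.
merge 23/171 + 31/171 → 6/19
merge 6/19 + 1/3 → 37/57
merge 20/57 + 37/57 → 1
L = 6/19 + 37/57 + 1 = 112/57 ≈ 1.965 bits/symbol.

1.965 bits/symbol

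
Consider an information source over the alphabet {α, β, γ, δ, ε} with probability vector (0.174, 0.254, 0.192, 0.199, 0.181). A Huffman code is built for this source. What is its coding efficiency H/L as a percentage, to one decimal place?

Entropy H = −Σ p log₂ p ≈ 2.3081 bits.
Huffman merges: 87/500+181/1000→71/200; 24/125+199/1000→391/1000; 127/500+71/200→609/1000; 391/1000+609/1000→1. L = 471/200 ≈ 2.3550.
Efficiency = H/L = 2.3081/2.3550 = 98.0%.

98.0%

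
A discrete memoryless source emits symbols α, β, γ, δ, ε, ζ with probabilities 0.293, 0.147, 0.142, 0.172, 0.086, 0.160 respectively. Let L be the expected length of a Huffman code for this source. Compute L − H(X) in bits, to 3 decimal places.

0.045 bits

Entropy H = −Σ p log₂ p ≈ 2.4896 bits.
Huffman merges: 43/500+71/500→57/250; 147/1000+4/25→307/1000; 43/250+57/250→2/5; 293/1000+307/1000→3/5; 2/5+3/5→1. L = 507/200 ≈ 2.5350.
L − H = 2.5350 − 2.4896 = 0.045 bits.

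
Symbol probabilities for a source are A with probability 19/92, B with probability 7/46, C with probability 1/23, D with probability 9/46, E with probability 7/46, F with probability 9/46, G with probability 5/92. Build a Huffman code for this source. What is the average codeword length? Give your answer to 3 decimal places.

2.696 bits/symbol

Repeatedly combine the two least-probable nodes; the expected code length is the sum of the merged weights.
merge 1/23 + 5/92 → 9/92
merge 9/92 + 7/46 → 1/4
merge 7/46 + 9/46 → 8/23
merge 9/46 + 19/92 → 37/92
merge 1/4 + 8/23 → 55/92
merge 37/92 + 55/92 → 1
L = 9/92 + 1/4 + 8/23 + 37/92 + 55/92 + 1 = 62/23 ≈ 2.696 bits/symbol.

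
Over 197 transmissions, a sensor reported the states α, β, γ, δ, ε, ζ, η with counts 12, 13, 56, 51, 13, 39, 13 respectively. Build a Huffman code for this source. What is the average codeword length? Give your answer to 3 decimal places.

Probabilities are the counts divided by 197.
Repeatedly combine the two least-probable nodes; the expected code length is the sum of the merged weights.
merge 12/197 + 13/197 → 25/197
merge 13/197 + 13/197 → 26/197
merge 25/197 + 26/197 → 51/197
merge 39/197 + 51/197 → 90/197
merge 51/197 + 56/197 → 107/197
merge 90/197 + 107/197 → 1
L = 25/197 + 26/197 + 51/197 + 90/197 + 107/197 + 1 = 496/197 ≈ 2.518 bits/symbol.

2.518 bits/symbol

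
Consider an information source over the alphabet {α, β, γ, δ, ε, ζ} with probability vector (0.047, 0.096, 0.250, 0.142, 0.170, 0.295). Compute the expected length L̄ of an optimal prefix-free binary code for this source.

2.428 bits/symbol

Repeatedly combine the two least-probable nodes; the expected code length is the sum of the merged weights.
merge 47/1000 + 12/125 → 143/1000
merge 71/500 + 143/1000 → 57/200
merge 17/100 + 1/4 → 21/50
merge 57/200 + 59/200 → 29/50
merge 21/50 + 29/50 → 1
L = 143/1000 + 57/200 + 21/50 + 29/50 + 1 = 607/250 = 2.428 bits/symbol.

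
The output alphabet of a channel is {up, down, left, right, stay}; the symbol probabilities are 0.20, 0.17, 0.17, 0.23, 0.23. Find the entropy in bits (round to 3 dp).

2.309 bits

H = −Σ pᵢ log₂ pᵢ.
−0.20·log₂(0.20) = 0.4644
−0.17·log₂(0.17) = 0.4346
−0.17·log₂(0.17) = 0.4346
−0.23·log₂(0.23) = 0.4877
−0.23·log₂(0.23) = 0.4877
Sum ≈ 2.3089 → 2.309 bits.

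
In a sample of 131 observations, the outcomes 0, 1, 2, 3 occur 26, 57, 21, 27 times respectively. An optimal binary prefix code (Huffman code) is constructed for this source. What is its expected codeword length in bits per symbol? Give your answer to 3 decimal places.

1.924 bits/symbol

Probabilities are the counts divided by 131.
Repeatedly combine the two least-probable nodes; the expected code length is the sum of the merged weights.
merge 21/131 + 26/131 → 47/131
merge 27/131 + 47/131 → 74/131
merge 57/131 + 74/131 → 1
L = 47/131 + 74/131 + 1 = 252/131 ≈ 1.924 bits/symbol.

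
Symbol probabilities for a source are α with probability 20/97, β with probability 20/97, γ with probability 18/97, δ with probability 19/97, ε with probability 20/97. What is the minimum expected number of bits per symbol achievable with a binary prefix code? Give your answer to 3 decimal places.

Repeatedly combine the two least-probable nodes; the expected code length is the sum of the merged weights.
merge 18/97 + 19/97 → 37/97
merge 20/97 + 20/97 → 40/97
merge 20/97 + 37/97 → 57/97
merge 40/97 + 57/97 → 1
L = 37/97 + 40/97 + 57/97 + 1 = 231/97 ≈ 2.381 bits/symbol.

2.381 bits/symbol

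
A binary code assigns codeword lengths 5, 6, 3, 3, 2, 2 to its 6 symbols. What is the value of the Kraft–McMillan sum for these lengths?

0.796875

With common denominator 2^6 = 64: Σ 2^(−ℓᵢ) = 2/64 + 1/64 + 8/64 + 8/64 + 16/64 + 16/64 = 51/64 = 0.796875.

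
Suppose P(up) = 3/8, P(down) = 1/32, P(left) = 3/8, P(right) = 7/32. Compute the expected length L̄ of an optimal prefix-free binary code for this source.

1.875 bits/symbol

Repeatedly combine the two least-probable nodes; the expected code length is the sum of the merged weights.
merge 1/32 + 7/32 → 1/4
merge 1/4 + 3/8 → 5/8
merge 3/8 + 5/8 → 1
L = 1/4 + 5/8 + 1 = 15/8 = 1.875 bits/symbol.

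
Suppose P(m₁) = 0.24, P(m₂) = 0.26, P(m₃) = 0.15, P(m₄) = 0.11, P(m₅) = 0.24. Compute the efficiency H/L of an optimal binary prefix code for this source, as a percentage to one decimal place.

99.8%

Entropy H = −Σ p log₂ p ≈ 2.2544 bits.
Huffman merges: 11/100+3/20→13/50; 6/25+6/25→12/25; 13/50+13/50→13/25; 12/25+13/25→1. L = 113/50 ≈ 2.2600.
Efficiency = H/L = 2.2544/2.2600 = 99.8%.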